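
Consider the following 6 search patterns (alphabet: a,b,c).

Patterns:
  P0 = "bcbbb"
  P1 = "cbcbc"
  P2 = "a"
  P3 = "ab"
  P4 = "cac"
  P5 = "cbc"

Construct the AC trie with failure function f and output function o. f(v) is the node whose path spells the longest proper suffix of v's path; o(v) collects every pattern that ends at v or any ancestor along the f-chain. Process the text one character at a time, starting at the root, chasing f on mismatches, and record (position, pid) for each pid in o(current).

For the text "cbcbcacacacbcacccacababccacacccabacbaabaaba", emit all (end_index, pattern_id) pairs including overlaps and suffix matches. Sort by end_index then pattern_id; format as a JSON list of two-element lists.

Build:
Trie nodes:
  0='ε' goto a→11 b→1 c→6
  1='b' goto c→2
  2='bc' goto b→3
  3='bcb' goto b→4
  4='bcbb' goto b→5
  5='bcbbb' goto ·  [P0 ends]
  6='c' goto a→13 b→7
  7='cb' goto c→8
  8='cbc' goto b→9  [P5 ends]
  9='cbcb' goto c→10
  10='cbcbc' goto ·  [P1 ends]
  11='a' goto b→12  [P2 ends]
  12='ab' goto ·  [P3 ends]
  13='ca' goto c→14
  14='cac' goto ·  [P4 ends]

BFS fail/out derivation:
  n1('b'): parent n0 fail=0; on 'b' 0 → fail=0;  out ∅∪∅=∅
  n6('c'): parent n0 fail=0; on 'c' 0 → fail=0;  out ∅∪∅=∅
  n11('a'): parent n0 fail=0; on 'a' 0 → fail=0;  out {2}∪∅={2}
  n2('bc'): parent n1 fail=0; on 'c' 0 → fail=6;  out ∅∪∅=∅
  n7('cb'): parent n6 fail=0; on 'b' 0 → fail=1;  out ∅∪∅=∅
  n12('ab'): parent n11 fail=0; on 'b' 0 → fail=1;  out {3}∪∅={3}
  n13('ca'): parent n6 fail=0; on 'a' 0 → fail=11;  out ∅∪{2}={2}
  n3('bcb'): parent n2 fail=6; on 'b' 6 → fail=7;  out ∅∪∅=∅
  n8('cbc'): parent n7 fail=1; on 'c' 1 → fail=2;  out {5}∪∅={5}
  n14('cac'): parent n13 fail=11; on 'c' 11→0 → fail=6;  out {4}∪∅={4}
  n4('bcbb'): parent n3 fail=7; on 'b' 7→1→0 → fail=1;  out ∅∪∅=∅
  n9('cbcb'): parent n8 fail=2; on 'b' 2 → fail=3;  out ∅∪∅=∅
  n5('bcbbb'): parent n4 fail=1; on 'b' 1→0 → fail=1;  out {0}∪∅={0}
  n10('cbcbc'): parent n9 fail=3; on 'c' 3→7 → fail=8;  out {1}∪{5}={1,5}

Text stream:
pos 0 'c': at 6
pos 1 'b': at 7
pos 2 'c': at 8  → match P5@[0:2]
pos 3 'b': at 9
pos 4 'c': at 10  → match P1@[0:4],P5@[2:4]
pos 5 'a': at 13 ·f  → match P2@[5:5]
pos 6 'c': at 14  → match P4@[4:6]
pos 7 'a': at 13 ·f  → match P2@[7:7]
pos 8 'c': at 14  → match P4@[6:8]
pos 9 'a': at 13 ·f  → match P2@[9:9]
pos 10 'c': at 14  → match P4@[8:10]
pos 11 'b': at 7 ·f
pos 12 'c': at 8  → match P5@[10:12]
pos 13 'a': at 13 ·f  → match P2@[13:13]
pos 14 'c': at 14  → match P4@[12:14]
pos 15 'c': at 6 ·f
pos 16 'c': at 6 ·f
pos 17 'a': at 13  → match P2@[17:17]
pos 18 'c': at 14  → match P4@[16:18]
pos 19 'a': at 13 ·f  → match P2@[19:19]
pos 20 'b': at 12 ·f  → match P3@[19:20]
pos 21 'a': at 11 ·f  → match P2@[21:21]
pos 22 'b': at 12  → match P3@[21:22]
pos 23 'c': at 2 ·f
pos 24 'c': at 6 ·f
pos 25 'a': at 13  → match P2@[25:25]
pos 26 'c': at 14  → match P4@[24:26]
pos 27 'a': at 13 ·f  → match P2@[27:27]
pos 28 'c': at 14  → match P4@[26:28]
pos 29 'c': at 6 ·f
pos 30 'c': at 6 ·f
pos 31 'a': at 13  → match P2@[31:31]
pos 32 'b': at 12 ·f  → match P3@[31:32]
pos 33 'a': at 11 ·f  → match P2@[33:33]
pos 34 'c': at 6 ·f
pos 35 'b': at 7
pos 36 'a': at 11 ·f  → match P2@[36:36]
pos 37 'a': at 11 ·f  → match P2@[37:37]
pos 38 'b': at 12  → match P3@[37:38]
pos 39 'a': at 11 ·f  → match P2@[39:39]
pos 40 'a': at 11 ·f  → match P2@[40:40]
pos 41 'b': at 12  → match P3@[40:41]
pos 42 'a': at 11 ·f  → match P2@[42:42]

Matches: [[2,5],[4,1],[4,5],[5,2],[6,4],[7,2],[8,4],[9,2],[10,4],[12,5],[13,2],[14,4],[17,2],[18,4],[19,2],[20,3],[21,2],[22,3],[25,2],[26,4],[27,2],[28,4],[31,2],[32,3],[33,2],[36,2],[37,2],[38,3],[39,2],[40,2],[41,3],[42,2]]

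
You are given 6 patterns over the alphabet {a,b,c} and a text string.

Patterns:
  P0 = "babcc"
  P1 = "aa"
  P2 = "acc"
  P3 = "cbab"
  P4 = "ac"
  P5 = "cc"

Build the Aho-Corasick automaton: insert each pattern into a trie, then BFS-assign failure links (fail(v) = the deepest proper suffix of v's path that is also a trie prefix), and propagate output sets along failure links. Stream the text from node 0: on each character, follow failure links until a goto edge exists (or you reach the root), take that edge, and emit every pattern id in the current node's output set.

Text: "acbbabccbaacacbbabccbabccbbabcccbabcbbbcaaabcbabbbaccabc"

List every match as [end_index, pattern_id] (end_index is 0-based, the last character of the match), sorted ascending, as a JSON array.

Build:
Trie nodes:
  0='ε' goto a→6 b→1 c→10
  1='b' goto a→2
  2='ba' goto b→3
  3='bab' goto c→4
  4='babc' goto c→5
  5='babcc' goto ·  ←P0
  6='a' goto a→7 c→8
  7='aa' goto ·  ←P1
  8='ac' goto c→9  ←P4
  9='acc' goto ·  ←P2
  10='c' goto b→11 c→14
  11='cb' goto a→12
  12='cba' goto b→13
  13='cbab' goto ·  ←P3
  14='cc' goto ·  ←P5

Failure links (BFS by depth):
  n1('b'): parent n0 fail=0; on 'b' 0 → fail=0;  out ∅∪∅=∅
  n6('a'): parent n0 fail=0; on 'a' 0 → fail=0;  out ∅∪∅=∅
  n10('c'): parent n0 fail=0; on 'c' 0 → fail=0;  out ∅∪∅=∅
  n2('ba'): parent n1 fail=0; on 'a' 0 → fail=6;  out ∅∪∅=∅
  n7('aa'): parent n6 fail=0; on 'a' 0 → fail=6;  out {1}∪∅={1}
  n8('ac'): parent n6 fail=0; on 'c' 0 → fail=10;  out {4}∪∅={4}
  n11('cb'): parent n10 fail=0; on 'b' 0 → fail=1;  out ∅∪∅=∅
  n14('cc'): parent n10 fail=0; on 'c' 0 → fail=10;  out {5}∪∅={5}
  n3('bab'): parent n2 fail=6; on 'b' 6→0 → fail=1;  out ∅∪∅=∅
  n9('acc'): parent n8 fail=10; on 'c' 10 → fail=14;  out {2}∪{5}={2,5}
  n12('cba'): parent n11 fail=1; on 'a' 1 → fail=2;  out ∅∪∅=∅
  n4('babc'): parent n3 fail=1; on 'c' 1→0 → fail=10;  out ∅∪∅=∅
  n13('cbab'): parent n12 fail=2; on 'b' 2 → fail=3;  out {3}∪∅={3}
  n5('babcc'): parent n4 fail=10; on 'c' 10 → fail=14;  out {0}∪{5}={0,5}

Run:
i=0 'a': node 0→6
i=1 'c': node 6→8  ** P4@[0:1]
i=2 'b': node 8→11 (fail-walked)
i=3 'b': node 11→1 (fail-walked)
i=4 'a': node 1→2
i=5 'b': node 2→3
i=6 'c': node 3→4
i=7 'c': node 4→5  ** P0@[3:7],P5@[6:7]
i=8 'b': node 5→11 (fail-walked)
i=9 'a': node 11→12
i=10 'a': node 12→7 (fail-walked)  ** P1@[9:10]
i=11 'c': node 7→8 (fail-walked)  ** P4@[10:11]
i=12 'a': node 8→6 (fail-walked)
i=13 'c': node 6→8  ** P4@[12:13]
i=14 'b': node 8→11 (fail-walked)
i=15 'b': node 11→1 (fail-walked)
i=16 'a': node 1→2
i=17 'b': node 2→3
i=18 'c': node 3→4
i=19 'c': node 4→5  ** P0@[15:19],P5@[18:19]
i=20 'b': node 5→11 (fail-walked)
i=21 'a': node 11→12
i=22 'b': node 12→13  ** P3@[19:22]
i=23 'c': node 13→4 (fail-walked)
i=24 'c': node 4→5  ** P0@[20:24],P5@[23:24]
i=25 'b': node 5→11 (fail-walked)
i=26 'b': node 11→1 (fail-walked)
i=27 'a': node 1→2
i=28 'b': node 2→3
i=29 'c': node 3→4
i=30 'c': node 4→5  ** P0@[26:30],P5@[29:30]
i=31 'c': node 5→14 (fail-walked)  ** P5@[30:31]
i=32 'b': node 14→11 (fail-walked)
i=33 'a': node 11→12
i=34 'b': node 12→13  ** P3@[31:34]
i=35 'c': node 13→4 (fail-walked)
i=36 'b': node 4→11 (fail-walked)
i=37 'b': node 11→1 (fail-walked)
i=38 'b': node 1→1 (fail-walked)
i=39 'c': node 1→10 (fail-walked)
i=40 'a': node 10→6 (fail-walked)
i=41 'a': node 6→7  ** P1@[40:41]
i=42 'a': node 7→7 (fail-walked)  ** P1@[41:42]
i=43 'b': node 7→1 (fail-walked)
i=44 'c': node 1→10 (fail-walked)
i=45 'b': node 10→11
i=46 'a': node 11→12
i=47 'b': node 12→13  ** P3@[44:47]
i=48 'b': node 13→1 (fail-walked)
i=49 'b': node 1→1 (fail-walked)
i=50 'a': node 1→2
i=51 'c': node 2→8 (fail-walked)  ** P4@[50:51]
i=52 'c': node 8→9  ** P2@[50:52],P5@[51:52]
i=53 'a': node 9→6 (fail-walked)
i=54 'b': node 6→1 (fail-walked)
i=55 'c': node 1→10 (fail-walked)

Matches: [[1,4],[7,0],[7,5],[10,1],[11,4],[13,4],[19,0],[19,5],[22,3],[24,0],[24,5],[30,0],[30,5],[31,5],[34,3],[41,1],[42,1],[47,3],[51,4],[52,2],[52,5]]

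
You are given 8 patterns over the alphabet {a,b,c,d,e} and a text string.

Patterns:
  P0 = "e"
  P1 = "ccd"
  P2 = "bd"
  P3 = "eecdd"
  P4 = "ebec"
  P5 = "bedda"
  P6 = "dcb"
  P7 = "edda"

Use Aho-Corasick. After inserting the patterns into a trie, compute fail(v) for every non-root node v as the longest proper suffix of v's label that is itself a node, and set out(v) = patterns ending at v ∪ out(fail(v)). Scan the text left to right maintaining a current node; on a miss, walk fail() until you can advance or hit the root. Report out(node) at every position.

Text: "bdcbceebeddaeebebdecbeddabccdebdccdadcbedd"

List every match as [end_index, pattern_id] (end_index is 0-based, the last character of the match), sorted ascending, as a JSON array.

Build:
Trie (insert patterns):
  n0 'ε': b→5 c→2 d→18 e→1
  n1 'e': b→11 d→21 e→7  [P0 ends]
  n2 'c': c→3
  n3 'cc': d→4
  n4 'ccd': ·  [P1 ends]
  n5 'b': d→6 e→14
  n6 'bd': ·  [P2 ends]
  n7 'ee': c→8
  n8 'eec': d→9
  n9 'eecd': d→10
  n10 'eecdd': ·  [P3 ends]
  n11 'eb': e→12
  n12 'ebe': c→13
  n13 'ebec': ·  [P4 ends]
  n14 'be': d→15
  n15 'bed': d→16
  n16 'bedd': a→17
  n17 'bedda': ·  [P5 ends]
  n18 'd': c→19
  n19 'dc': b→20
  n20 'dcb': ·  [P6 ends]
  n21 'ed': d→22
  n22 'edd': a→23
  n23 'edda': ·  [P7 ends]

Failure links (BFS by depth):
  n1('e'): parent n0 fail=0; on 'e' 0 → fail=0;  out {0}∪∅={0}
  n2('c'): parent n0 fail=0; on 'c' 0 → fail=0;  out ∅∪∅=∅
  n5('b'): parent n0 fail=0; on 'b' 0 → fail=0;  out ∅∪∅=∅
  n18('d'): parent n0 fail=0; on 'd' 0 → fail=0;  out ∅∪∅=∅
  n3('cc'): parent n2 fail=0; on 'c' 0 → fail=2;  out ∅∪∅=∅
  n6('bd'): parent n5 fail=0; on 'd' 0 → fail=18;  out {2}∪∅={2}
  n7('ee'): parent n1 fail=0; on 'e' 0 → fail=1;  out ∅∪{0}={0}
  n11('eb'): parent n1 fail=0; on 'b' 0 → fail=5;  out ∅∪∅=∅
  n14('be'): parent n5 fail=0; on 'e' 0 → fail=1;  out ∅∪{0}={0}
  n19('dc'): parent n18 fail=0; on 'c' 0 → fail=2;  out ∅∪∅=∅
  n21('ed'): parent n1 fail=0; on 'd' 0 → fail=18;  out ∅∪∅=∅
  n4('ccd'): parent n3 fail=2; on 'd' 2→0 → fail=18;  out {1}∪∅={1}
  n8('eec'): parent n7 fail=1; on 'c' 1→0 → fail=2;  out ∅∪∅=∅
  n12('ebe'): parent n11 fail=5; on 'e' 5 → fail=14;  out ∅∪{0}={0}
  n15('bed'): parent n14 fail=1; on 'd' 1 → fail=21;  out ∅∪∅=∅
  n20('dcb'): parent n19 fail=2; on 'b' 2→0 → fail=5;  out {6}∪∅={6}
  n22('edd'): parent n21 fail=18; on 'd' 18→0 → fail=18;  out ∅∪∅=∅
  n9('eecd'): parent n8 fail=2; on 'd' 2→0 → fail=18;  out ∅∪∅=∅
  n13('ebec'): parent n12 fail=14; on 'c' 14→1→0 → fail=2;  out {4}∪∅={4}
  n16('bedd'): parent n15 fail=21; on 'd' 21 → fail=22;  out ∅∪∅=∅
  n23('edda'): parent n22 fail=18; on 'a' 18→0 → fail=0;  out {7}∪∅={7}
  n10('eecdd'): parent n9 fail=18; on 'd' 18→0 → fail=18;  out {3}∪∅={3}
  n17('bedda'): parent n16 fail=22; on 'a' 22 → fail=23;  out {5}∪{7}={5,7}

Text stream:
i=0 'b': node 0→5
i=1 'd': node 5→6  ** P2@[0:1]
i=2 'c': node 6→19 (fail-walked)
i=3 'b': node 19→20  ** P6@[1:3]
i=4 'c': node 20→2 (fail-walked)
i=5 'e': node 2→1 (fail-walked)  ** P0@[5:5]
i=6 'e': node 1→7  ** P0@[6:6]
i=7 'b': node 7→11 (fail-walked)
i=8 'e': node 11→12  ** P0@[8:8]
i=9 'd': node 12→15 (fail-walked)
i=10 'd': node 15→16
i=11 'a': node 16→17  ** P5@[7:11],P7@[8:11]
i=12 'e': node 17→1 (fail-walked)  ** P0@[12:12]
i=13 'e': node 1→7  ** P0@[13:13]
i=14 'b': node 7→11 (fail-walked)
i=15 'e': node 11→12  ** P0@[15:15]
i=16 'b': node 12→11 (fail-walked)
i=17 'd': node 11→6 (fail-walked)  ** P2@[16:17]
i=18 'e': node 6→1 (fail-walked)  ** P0@[18:18]
i=19 'c': node 1→2 (fail-walked)
i=20 'b': node 2→5 (fail-walked)
i=21 'e': node 5→14  ** P0@[21:21]
i=22 'd': node 14→15
i=23 'd': node 15→16
i=24 'a': node 16→17  ** P5@[20:24],P7@[21:24]
i=25 'b': node 17→5 (fail-walked)
i=26 'c': node 5→2 (fail-walked)
i=27 'c': node 2→3
i=28 'd': node 3→4  ** P1@[26:28]
i=29 'e': node 4→1 (fail-walked)  ** P0@[29:29]
i=30 'b': node 1→11
i=31 'd': node 11→6 (fail-walked)  ** P2@[30:31]
i=32 'c': node 6→19 (fail-walked)
i=33 'c': node 19→3 (fail-walked)
i=34 'd': node 3→4  ** P1@[32:34]
i=35 'a': node 4→0 (fail-walked)
i=36 'd': node 0→18
i=37 'c': node 18→19
i=38 'b': node 19→20  ** P6@[36:38]
i=39 'e': node 20→14 (fail-walked)  ** P0@[39:39]
i=40 'd': node 14→15
i=41 'd': node 15→16

Matches: [[1,2],[3,6],[5,0],[6,0],[8,0],[11,5],[11,7],[12,0],[13,0],[15,0],[17,2],[18,0],[21,0],[24,5],[24,7],[28,1],[29,0],[31,2],[34,1],[38,6],[39,0]]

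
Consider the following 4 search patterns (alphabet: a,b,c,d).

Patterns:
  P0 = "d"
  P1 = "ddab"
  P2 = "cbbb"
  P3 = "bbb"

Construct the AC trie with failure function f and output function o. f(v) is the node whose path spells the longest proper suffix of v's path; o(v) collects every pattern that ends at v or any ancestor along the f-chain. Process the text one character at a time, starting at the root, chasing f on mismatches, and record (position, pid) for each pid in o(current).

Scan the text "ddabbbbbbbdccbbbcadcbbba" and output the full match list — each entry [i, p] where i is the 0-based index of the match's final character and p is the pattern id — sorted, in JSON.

Build automaton:
Trie (insert patterns):
  n0 'ε': b→9 c→5 d→1
  n1 'd': d→2  ←P0
  n2 'dd': a→3
  n3 'dda': b→4
  n4 'ddab': ·  ←P1
  n5 'c': b→6
  n6 'cb': b→7
  n7 'cbb': b→8
  n8 'cbbb': ·  ←P2
  n9 'b': b→10
  n10 'bb': b→11
  n11 'bbb': ·  ←P3

BFS fail/out derivation:
  fail(1) 'd': from fail(0)=0 chase 'd': 0 ⇒ 0;  out={0}∪out(0)={0}
  fail(5) 'c': from fail(0)=0 chase 'c': 0 ⇒ 0;  out=∅∪out(0)=∅
  fail(9) 'b': from fail(0)=0 chase 'b': 0 ⇒ 0;  out=∅∪out(0)=∅
  fail(2) 'dd': from fail(1)=0 chase 'd': 0 ⇒ 1;  out=∅∪out(1)={0}
  fail(6) 'cb': from fail(5)=0 chase 'b': 0 ⇒ 9;  out=∅∪out(9)=∅
  fail(10) 'bb': from fail(9)=0 chase 'b': 0 ⇒ 9;  out=∅∪out(9)=∅
  fail(3) 'dda': from fail(2)=1 chase 'a': 1→0 ⇒ 0;  out=∅∪out(0)=∅
  fail(7) 'cbb': from fail(6)=9 chase 'b': 9 ⇒ 10;  out=∅∪out(10)=∅
  fail(11) 'bbb': from fail(10)=9 chase 'b': 9 ⇒ 10;  out={3}∪out(10)={3}
  fail(4) 'ddab': from fail(3)=0 chase 'b': 0 ⇒ 9;  out={1}∪out(9)={1}
  fail(8) 'cbbb': from fail(7)=10 chase 'b': 10 ⇒ 11;  out={2}∪out(11)={2,3}

Scan:
[0] read 'd'  n0⇒n1  ** P0@[0:0]
[1] read 'd'  n1⇒n2  ** P0@[1:1]
[2] read 'a'  n2⇒n3
[3] read 'b'  n3⇒n4  ** P1@[0:3]
[4] read 'b'  n4⇒n10 (fail-walked)
[5] read 'b'  n10⇒n11  ** P3@[3:5]
[6] read 'b'  n11⇒n11 (fail-walked)  ** P3@[4:6]
[7] read 'b'  n11⇒n11 (fail-walked)  ** P3@[5:7]
[8] read 'b'  n11⇒n11 (fail-walked)  ** P3@[6:8]
[9] read 'b'  n11⇒n11 (fail-walked)  ** P3@[7:9]
[10] read 'd'  n11⇒n1 (fail-walked)  ** P0@[10:10]
[11] read 'c'  n1⇒n5 (fail-walked)
[12] read 'c'  n5⇒n5 (fail-walked)
[13] read 'b'  n5⇒n6
[14] read 'b'  n6⇒n7
[15] read 'b'  n7⇒n8  ** P2@[12:15],P3@[13:15]
[16] read 'c'  n8⇒n5 (fail-walked)
[17] read 'a'  n5⇒n0 (fail-walked)
[18] read 'd'  n0⇒n1  ** P0@[18:18]
[19] read 'c'  n1⇒n5 (fail-walked)
[20] read 'b'  n5⇒n6
[21] read 'b'  n6⇒n7
[22] read 'b'  n7⇒n8  ** P2@[19:22],P3@[20:22]
[23] read 'a'  n8⇒n0 (fail-walked)

Matches: [[0,0],[1,0],[3,1],[5,3],[6,3],[7,3],[8,3],[9,3],[10,0],[15,2],[15,3],[18,0],[22,2],[22,3]]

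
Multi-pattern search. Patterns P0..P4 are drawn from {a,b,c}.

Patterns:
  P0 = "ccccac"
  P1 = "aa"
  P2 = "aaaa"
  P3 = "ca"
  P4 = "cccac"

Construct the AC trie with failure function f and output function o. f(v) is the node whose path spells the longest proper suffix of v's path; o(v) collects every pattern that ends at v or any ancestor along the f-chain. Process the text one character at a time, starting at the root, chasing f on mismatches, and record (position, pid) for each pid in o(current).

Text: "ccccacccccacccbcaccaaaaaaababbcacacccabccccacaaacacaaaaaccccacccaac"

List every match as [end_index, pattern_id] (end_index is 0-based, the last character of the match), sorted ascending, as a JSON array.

Construct AC machine:
Trie nodes:
  n0 'ε': a→7 c→1
  n1 'c': a→11 c→2
  n2 'cc': c→3
  n3 'ccc': a→12 c→4
  n4 'cccc': a→5
  n5 'cccca': c→6
  n6 'ccccac': ·  [P0 ends]
  n7 'a': a→8
  n8 'aa': a→9  [P1 ends]
  n9 'aaa': a→10
  n10 'aaaa': ·  [P2 ends]
  n11 'ca': ·  [P3 ends]
  n12 'ccca': c→13
  n13 'cccac': ·  [P4 ends]

BFS fail/out derivation:
  n1('c'): parent n0 fail=0; on 'c' 0 → fail=0;  out ∅∪∅=∅
  n7('a'): parent n0 fail=0; on 'a' 0 → fail=0;  out ∅∪∅=∅
  n2('cc'): parent n1 fail=0; on 'c' 0 → fail=1;  out ∅∪∅=∅
  n8('aa'): parent n7 fail=0; on 'a' 0 → fail=7;  out {1}∪∅={1}
  n11('ca'): parent n1 fail=0; on 'a' 0 → fail=7;  out {3}∪∅={3}
  n3('ccc'): parent n2 fail=1; on 'c' 1 → fail=2;  out ∅∪∅=∅
  n9('aaa'): parent n8 fail=7; on 'a' 7 → fail=8;  out ∅∪{1}={1}
  n4('cccc'): parent n3 fail=2; on 'c' 2 → fail=3;  out ∅∪∅=∅
  n10('aaaa'): parent n9 fail=8; on 'a' 8 → fail=9;  out {2}∪{1}={1,2}
  n12('ccca'): parent n3 fail=2; on 'a' 2→1 → fail=11;  out ∅∪{3}={3}
  n5('cccca'): parent n4 fail=3; on 'a' 3 → fail=12;  out ∅∪{3}={3}
  n13('cccac'): parent n12 fail=11; on 'c' 11→7→0 → fail=1;  out {4}∪∅={4}
  n6('ccccac'): parent n5 fail=12; on 'c' 12 → fail=13;  out {0}∪{4}={0,4}

Run:
pos 0 'c': at 1
pos 1 'c': at 2
pos 2 'c': at 3
pos 3 'c': at 4
pos 4 'a': at 5  emit P3@[3:4]
pos 5 'c': at 6  emit P0@[0:5],P4@[1:5]
pos 6 'c': at 2 (via fail)
pos 7 'c': at 3
pos 8 'c': at 4
pos 9 'c': at 4 (via fail)
pos 10 'a': at 5  emit P3@[9:10]
pos 11 'c': at 6  emit P0@[6:11],P4@[7:11]
pos 12 'c': at 2 (via fail)
pos 13 'c': at 3
pos 14 'b': at 0 (via fail)
pos 15 'c': at 1
pos 16 'a': at 11  emit P3@[15:16]
pos 17 'c': at 1 (via fail)
pos 18 'c': at 2
pos 19 'a': at 11 (via fail)  emit P3@[18:19]
pos 20 'a': at 8 (via fail)  emit P1@[19:20]
pos 21 'a': at 9  emit P1@[20:21]
pos 22 'a': at 10  emit P1@[21:22],P2@[19:22]
pos 23 'a': at 10 (via fail)  emit P1@[22:23],P2@[20:23]
pos 24 'a': at 10 (via fail)  emit P1@[23:24],P2@[21:24]
pos 25 'a': at 10 (via fail)  emit P1@[24:25],P2@[22:25]
pos 26 'b': at 0 (via fail)
pos 27 'a': at 7
pos 28 'b': at 0 (via fail)
pos 29 'b': at 0
pos 30 'c': at 1
pos 31 'a': at 11  emit P3@[30:31]
pos 32 'c': at 1 (via fail)
pos 33 'a': at 11  emit P3@[32:33]
pos 34 'c': at 1 (via fail)
pos 35 'c': at 2
pos 36 'c': at 3
pos 37 'a': at 12  emit P3@[36:37]
pos 38 'b': at 0 (via fail)
pos 39 'c': at 1
pos 40 'c': at 2
pos 41 'c': at 3
pos 42 'c': at 4
pos 43 'a': at 5  emit P3@[42:43]
pos 44 'c': at 6  emit P0@[39:44],P4@[40:44]
pos 45 'a': at 11 (via fail)  emit P3@[44:45]
pos 46 'a': at 8 (via fail)  emit P1@[45:46]
pos 47 'a': at 9  emit P1@[46:47]
pos 48 'c': at 1 (via fail)
pos 49 'a': at 11  emit P3@[48:49]
pos 50 'c': at 1 (via fail)
pos 51 'a': at 11  emit P3@[50:51]
pos 52 'a': at 8 (via fail)  emit P1@[51:52]
pos 53 'a': at 9  emit P1@[52:53]
pos 54 'a': at 10  emit P1@[53:54],P2@[51:54]
pos 55 'a': at 10 (via fail)  emit P1@[54:55],P2@[52:55]
pos 56 'c': at 1 (via fail)
pos 57 'c': at 2
pos 58 'c': at 3
pos 59 'c': at 4
pos 60 'a': at 5  emit P3@[59:60]
pos 61 'c': at 6  emit P0@[56:61],P4@[57:61]
pos 62 'c': at 2 (via fail)
pos 63 'c': at 3
pos 64 'a': at 12  emit P3@[63:64]
pos 65 'a': at 8 (via fail)  emit P1@[64:65]
pos 66 'c': at 1 (via fail)

Matches: [[4,3],[5,0],[5,4],[10,3],[11,0],[11,4],[16,3],[19,3],[20,1],[21,1],[22,1],[22,2],[23,1],[23,2],[24,1],[24,2],[25,1],[25,2],[31,3],[33,3],[37,3],[43,3],[44,0],[44,4],[45,3],[46,1],[47,1],[49,3],[51,3],[52,1],[53,1],[54,1],[54,2],[55,1],[55,2],[60,3],[61,0],[61,4],[64,3],[65,1]]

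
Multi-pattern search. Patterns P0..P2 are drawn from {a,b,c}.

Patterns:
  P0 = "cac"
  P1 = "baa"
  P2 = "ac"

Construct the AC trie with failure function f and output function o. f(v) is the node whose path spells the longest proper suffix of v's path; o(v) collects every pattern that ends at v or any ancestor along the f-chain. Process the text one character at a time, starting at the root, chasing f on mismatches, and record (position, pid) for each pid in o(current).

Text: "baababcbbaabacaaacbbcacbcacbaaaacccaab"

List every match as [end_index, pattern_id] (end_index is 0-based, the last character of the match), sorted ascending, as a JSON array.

Construct AC machine:
Trie nodes:
  n0 'ε': a→7 b→4 c→1
  n1 'c': a→2
  n2 'ca': c→3
  n3 'cac': ·  [P0 ends]
  n4 'b': a→5
  n5 'ba': a→6
  n6 'baa': ·  [P1 ends]
  n7 'a': c→8
  n8 'ac': ·  [P2 ends]

Failure links (BFS by depth):
  n1('c'): parent n0 fail=0; on 'c' 0 → fail=0;  out ∅∪∅=∅
  n4('b'): parent n0 fail=0; on 'b' 0 → fail=0;  out ∅∪∅=∅
  n7('a'): parent n0 fail=0; on 'a' 0 → fail=0;  out ∅∪∅=∅
  n2('ca'): parent n1 fail=0; on 'a' 0 → fail=7;  out ∅∪∅=∅
  n5('ba'): parent n4 fail=0; on 'a' 0 → fail=7;  out ∅∪∅=∅
  n8('ac'): parent n7 fail=0; on 'c' 0 → fail=1;  out {2}∪∅={2}
  n3('cac'): parent n2 fail=7; on 'c' 7 → fail=8;  out {0}∪{2}={0,2}
  n6('baa'): parent n5 fail=7; on 'a' 7→0 → fail=7;  out {1}∪∅={1}

Run:
[0] read 'b'  n0⇒n4
[1] read 'a'  n4⇒n5
[2] read 'a'  n5⇒n6  ** P1@[0:2]
[3] read 'b'  n6⇒n4 (fail-walked)
[4] read 'a'  n4⇒n5
[5] read 'b'  n5⇒n4 (fail-walked)
[6] read 'c'  n4⇒n1 (fail-walked)
[7] read 'b'  n1⇒n4 (fail-walked)
[8] read 'b'  n4⇒n4 (fail-walked)
[9] read 'a'  n4⇒n5
[10] read 'a'  n5⇒n6  ** P1@[8:10]
[11] read 'b'  n6⇒n4 (fail-walked)
[12] read 'a'  n4⇒n5
[13] read 'c'  n5⇒n8 (fail-walked)  ** P2@[12:13]
[14] read 'a'  n8⇒n2 (fail-walked)
[15] read 'a'  n2⇒n7 (fail-walked)
[16] read 'a'  n7⇒n7 (fail-walked)
[17] read 'c'  n7⇒n8  ** P2@[16:17]
[18] read 'b'  n8⇒n4 (fail-walked)
[19] read 'b'  n4⇒n4 (fail-walked)
[20] read 'c'  n4⇒n1 (fail-walked)
[21] read 'a'  n1⇒n2
[22] read 'c'  n2⇒n3  ** P0@[20:22],P2@[21:22]
[23] read 'b'  n3⇒n4 (fail-walked)
[24] read 'c'  n4⇒n1 (fail-walked)
[25] read 'a'  n1⇒n2
[26] read 'c'  n2⇒n3  ** P0@[24:26],P2@[25:26]
[27] read 'b'  n3⇒n4 (fail-walked)
[28] read 'a'  n4⇒n5
[29] read 'a'  n5⇒n6  ** P1@[27:29]
[30] read 'a'  n6⇒n7 (fail-walked)
[31] read 'a'  n7⇒n7 (fail-walked)
[32] read 'c'  n7⇒n8  ** P2@[31:32]
[33] read 'c'  n8⇒n1 (fail-walked)
[34] read 'c'  n1⇒n1 (fail-walked)
[35] read 'a'  n1⇒n2
[36] read 'a'  n2⇒n7 (fail-walked)
[37] read 'b'  n7⇒n4 (fail-walked)

Matches: [[2,1],[10,1],[13,2],[17,2],[22,0],[22,2],[26,0],[26,2],[29,1],[32,2]]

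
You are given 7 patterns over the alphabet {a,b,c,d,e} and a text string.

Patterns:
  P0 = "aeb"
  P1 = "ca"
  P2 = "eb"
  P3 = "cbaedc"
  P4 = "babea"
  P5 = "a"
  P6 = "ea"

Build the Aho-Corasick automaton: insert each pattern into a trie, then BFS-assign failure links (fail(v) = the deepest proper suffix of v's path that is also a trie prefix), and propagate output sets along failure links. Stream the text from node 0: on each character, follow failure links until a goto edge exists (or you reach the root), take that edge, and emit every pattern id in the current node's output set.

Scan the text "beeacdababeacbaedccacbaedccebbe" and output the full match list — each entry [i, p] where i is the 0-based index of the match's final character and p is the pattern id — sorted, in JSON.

Build:
Trie (insert patterns):
  n0 'ε': a→1 b→13 c→4 e→6
  n1 'a': e→2  [P5 ends]
  n2 'ae': b→3
  n3 'aeb': ·  [P0 ends]
  n4 'c': a→5 b→8
  n5 'ca': ·  [P1 ends]
  n6 'e': a→18 b→7
  n7 'eb': ·  [P2 ends]
  n8 'cb': a→9
  n9 'cba': e→10
  n10 'cbae': d→11
  n11 'cbaed': c→12
  n12 'cbaedc': ·  [P3 ends]
  n13 'b': a→14
  n14 'ba': b→15
  n15 'bab': e→16
  n16 'babe': a→17
  n17 'babea': ·  [P4 ends]
  n18 'ea': ·  [P6 ends]

Failure links (BFS by depth):
  fail(1) 'a': from fail(0)=0 chase 'a': 0 ⇒ 0;  out={5}∪out(0)={5}
  fail(4) 'c': from fail(0)=0 chase 'c': 0 ⇒ 0;  out=∅∪out(0)=∅
  fail(6) 'e': from fail(0)=0 chase 'e': 0 ⇒ 0;  out=∅∪out(0)=∅
  fail(13) 'b': from fail(0)=0 chase 'b': 0 ⇒ 0;  out=∅∪out(0)=∅
  fail(2) 'ae': from fail(1)=0 chase 'e': 0 ⇒ 6;  out=∅∪out(6)=∅
  fail(5) 'ca': from fail(4)=0 chase 'a': 0 ⇒ 1;  out={1}∪out(1)={1,5}
  fail(7) 'eb': from fail(6)=0 chase 'b': 0 ⇒ 13;  out={2}∪out(13)={2}
  fail(8) 'cb': from fail(4)=0 chase 'b': 0 ⇒ 13;  out=∅∪out(13)=∅
  fail(14) 'ba': from fail(13)=0 chase 'a': 0 ⇒ 1;  out=∅∪out(1)={5}
  fail(18) 'ea': from fail(6)=0 chase 'a': 0 ⇒ 1;  out={6}∪out(1)={5,6}
  fail(3) 'aeb': from fail(2)=6 chase 'b': 6 ⇒ 7;  out={0}∪out(7)={0,2}
  fail(9) 'cba': from fail(8)=13 chase 'a': 13 ⇒ 14;  out=∅∪out(14)={5}
  fail(15) 'bab': from fail(14)=1 chase 'b': 1→0 ⇒ 13;  out=∅∪out(13)=∅
  fail(10) 'cbae': from fail(9)=14 chase 'e': 14→1 ⇒ 2;  out=∅∪out(2)=∅
  fail(16) 'babe': from fail(15)=13 chase 'e': 13→0 ⇒ 6;  out=∅∪out(6)=∅
  fail(11) 'cbaed': from fail(10)=2 chase 'd': 2→6→0 ⇒ 0;  out=∅∪out(0)=∅
  fail(17) 'babea': from fail(16)=6 chase 'a': 6 ⇒ 18;  out={4}∪out(18)={4,5,6}
  fail(12) 'cbaedc': from fail(11)=0 chase 'c': 0 ⇒ 4;  out={3}∪out(4)={3}

Text stream:
pos 0 'b': at 13
pos 1 'e': at 6 ·f
pos 2 'e': at 6 ·f
pos 3 'a': at 18  emit P5@[3:3],P6@[2:3]
pos 4 'c': at 4 ·f
pos 5 'd': at 0 ·f
pos 6 'a': at 1  emit P5@[6:6]
pos 7 'b': at 13 ·f
pos 8 'a': at 14  emit P5@[8:8]
pos 9 'b': at 15
pos 10 'e': at 16
pos 11 'a': at 17  emit P4@[7:11],P5@[11:11],P6@[10:11]
pos 12 'c': at 4 ·f
pos 13 'b': at 8
pos 14 'a': at 9  emit P5@[14:14]
pos 15 'e': at 10
pos 16 'd': at 11
pos 17 'c': at 12  emit P3@[12:17]
pos 18 'c': at 4 ·f
pos 19 'a': at 5  emit P1@[18:19],P5@[19:19]
pos 20 'c': at 4 ·f
pos 21 'b': at 8
pos 22 'a': at 9  emit P5@[22:22]
pos 23 'e': at 10
pos 24 'd': at 11
pos 25 'c': at 12  emit P3@[20:25]
pos 26 'c': at 4 ·f
pos 27 'e': at 6 ·f
pos 28 'b': at 7  emit P2@[27:28]
pos 29 'b': at 13 ·f
pos 30 'e': at 6 ·f

All matches (sorted): [[3,5],[3,6],[6,5],[8,5],[11,4],[11,5],[11,6],[14,5],[17,3],[19,1],[19,5],[22,5],[25,3],[28,2]]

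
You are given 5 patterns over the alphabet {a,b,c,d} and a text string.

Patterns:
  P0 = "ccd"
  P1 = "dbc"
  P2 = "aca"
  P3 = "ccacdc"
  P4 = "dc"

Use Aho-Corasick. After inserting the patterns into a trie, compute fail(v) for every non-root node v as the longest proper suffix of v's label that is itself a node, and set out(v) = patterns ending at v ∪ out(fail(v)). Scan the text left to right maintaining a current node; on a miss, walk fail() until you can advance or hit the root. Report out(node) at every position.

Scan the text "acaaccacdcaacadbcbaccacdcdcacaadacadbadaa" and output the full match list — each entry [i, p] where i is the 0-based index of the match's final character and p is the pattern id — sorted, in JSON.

Build:
Trie nodes:
  0='ε' goto a→7 c→1 d→4
  1='c' goto c→2
  2='cc' goto a→10 d→3
  3='ccd' goto ·  [P0 ends]
  4='d' goto b→5 c→14
  5='db' goto c→6
  6='dbc' goto ·  [P1 ends]
  7='a' goto c→8
  8='ac' goto a→9
  9='aca' goto ·  [P2 ends]
  10='cca' goto c→11
  11='ccac' goto d→12
  12='ccacd' goto c→13
  13='ccacdc' goto ·  [P3 ends]
  14='dc' goto ·  [P4 ends]

BFS fail/out derivation:
  n1('c'): parent n0 fail=0; on 'c' 0 → fail=0;  out ∅∪∅=∅
  n4('d'): parent n0 fail=0; on 'd' 0 → fail=0;  out ∅∪∅=∅
  n7('a'): parent n0 fail=0; on 'a' 0 → fail=0;  out ∅∪∅=∅
  n2('cc'): parent n1 fail=0; on 'c' 0 → fail=1;  out ∅∪∅=∅
  n5('db'): parent n4 fail=0; on 'b' 0 → fail=0;  out ∅∪∅=∅
  n8('ac'): parent n7 fail=0; on 'c' 0 → fail=1;  out ∅∪∅=∅
  n14('dc'): parent n4 fail=0; on 'c' 0 → fail=1;  out {4}∪∅={4}
  n3('ccd'): parent n2 fail=1; on 'd' 1→0 → fail=4;  out {0}∪∅={0}
  n6('dbc'): parent n5 fail=0; on 'c' 0 → fail=1;  out {1}∪∅={1}
  n9('aca'): parent n8 fail=1; on 'a' 1→0 → fail=7;  out {2}∪∅={2}
  n10('cca'): parent n2 fail=1; on 'a' 1→0 → fail=7;  out ∅∪∅=∅
  n11('ccac'): parent n10 fail=7; on 'c' 7 → fail=8;  out ∅∪∅=∅
  n12('ccacd'): parent n11 fail=8; on 'd' 8→1→0 → fail=4;  out ∅∪∅=∅
  n13('ccacdc'): parent n12 fail=4; on 'c' 4 → fail=14;  out {3}∪{4}={3,4}

Scan:
i=0 'a': node 0→7
i=1 'c': node 7→8
i=2 'a': node 8→9  ** P2@[0:2]
i=3 'a': node 9→7 ·f
i=4 'c': node 7→8
i=5 'c': node 8→2 ·f
i=6 'a': node 2→10
i=7 'c': node 10→11
i=8 'd': node 11→12
i=9 'c': node 12→13  ** P3@[4:9],P4@[8:9]
i=10 'a': node 13→7 ·f
i=11 'a': node 7→7 ·f
i=12 'c': node 7→8
i=13 'a': node 8→9  ** P2@[11:13]
i=14 'd': node 9→4 ·f
i=15 'b': node 4→5
i=16 'c': node 5→6  ** P1@[14:16]
i=17 'b': node 6→0 ·f
i=18 'a': node 0→7
i=19 'c': node 7→8
i=20 'c': node 8→2 ·f
i=21 'a': node 2→10
i=22 'c': node 10→11
i=23 'd': node 11→12
i=24 'c': node 12→13  ** P3@[19:24],P4@[23:24]
i=25 'd': node 13→4 ·f
i=26 'c': node 4→14  ** P4@[25:26]
i=27 'a': node 14→7 ·f
i=28 'c': node 7→8
i=29 'a': node 8→9  ** P2@[27:29]
i=30 'a': node 9→7 ·f
i=31 'd': node 7→4 ·f
i=32 'a': node 4→7 ·f
i=33 'c': node 7→8
i=34 'a': node 8→9  ** P2@[32:34]
i=35 'd': node 9→4 ·f
i=36 'b': node 4→5
i=37 'a': node 5→7 ·f
i=38 'd': node 7→4 ·f
i=39 'a': node 4→7 ·f
i=40 'a': node 7→7 ·f

Result: [[2,2],[9,3],[9,4],[13,2],[16,1],[24,3],[24,4],[26,4],[29,2],[34,2]]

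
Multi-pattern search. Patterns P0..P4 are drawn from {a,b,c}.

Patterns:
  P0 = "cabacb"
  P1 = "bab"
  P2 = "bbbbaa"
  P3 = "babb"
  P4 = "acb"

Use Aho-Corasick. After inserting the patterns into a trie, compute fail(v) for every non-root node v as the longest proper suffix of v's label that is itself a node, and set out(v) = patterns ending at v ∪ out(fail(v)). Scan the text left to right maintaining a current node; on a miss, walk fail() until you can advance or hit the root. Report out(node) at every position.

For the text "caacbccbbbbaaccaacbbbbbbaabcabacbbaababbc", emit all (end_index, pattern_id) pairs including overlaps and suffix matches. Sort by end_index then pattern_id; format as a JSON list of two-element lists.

Build automaton:
Trie nodes:
  n0 'ε': a→16 b→7 c→1
  n1 'c': a→2
  n2 'ca': b→3
  n3 'cab': a→4
  n4 'caba': c→5
  n5 'cabac': b→6
  n6 'cabacb': ·  ←P0
  n7 'b': a→8 b→10
  n8 'ba': b→9
  n9 'bab': b→15  ←P1
  n10 'bb': b→11
  n11 'bbb': b→12
  n12 'bbbb': a→13
  n13 'bbbba': a→14
  n14 'bbbbaa': ·  ←P2
  n15 'babb': ·  ←P3
  n16 'a': c→17
  n17 'ac': b→18
  n18 'acb': ·  ←P4

BFS fail/out derivation:
  fail(1) 'c': from fail(0)=0 chase 'c': 0 ⇒ 0;  out=∅∪out(0)=∅
  fail(7) 'b': from fail(0)=0 chase 'b': 0 ⇒ 0;  out=∅∪out(0)=∅
  fail(16) 'a': from fail(0)=0 chase 'a': 0 ⇒ 0;  out=∅∪out(0)=∅
  fail(2) 'ca': from fail(1)=0 chase 'a': 0 ⇒ 16;  out=∅∪out(16)=∅
  fail(8) 'ba': from fail(7)=0 chase 'a': 0 ⇒ 16;  out=∅∪out(16)=∅
  fail(10) 'bb': from fail(7)=0 chase 'b': 0 ⇒ 7;  out=∅∪out(7)=∅
  fail(17) 'ac': from fail(16)=0 chase 'c': 0 ⇒ 1;  out=∅∪out(1)=∅
  fail(3) 'cab': from fail(2)=16 chase 'b': 16→0 ⇒ 7;  out=∅∪out(7)=∅
  fail(9) 'bab': from fail(8)=16 chase 'b': 16→0 ⇒ 7;  out={1}∪out(7)={1}
  fail(11) 'bbb': from fail(10)=7 chase 'b': 7 ⇒ 10;  out=∅∪out(10)=∅
  fail(18) 'acb': from fail(17)=1 chase 'b': 1→0 ⇒ 7;  out={4}∪out(7)={4}
  fail(4) 'caba': from fail(3)=7 chase 'a': 7 ⇒ 8;  out=∅∪out(8)=∅
  fail(12) 'bbbb': from fail(11)=10 chase 'b': 10 ⇒ 11;  out=∅∪out(11)=∅
  fail(15) 'babb': from fail(9)=7 chase 'b': 7 ⇒ 10;  out={3}∪out(10)={3}
  fail(5) 'cabac': from fail(4)=8 chase 'c': 8→16 ⇒ 17;  out=∅∪out(17)=∅
  fail(13) 'bbbba': from fail(12)=11 chase 'a': 11→10→7 ⇒ 8;  out=∅∪out(8)=∅
  fail(6) 'cabacb': from fail(5)=17 chase 'b': 17 ⇒ 18;  out={0}∪out(18)={0,4}
  fail(14) 'bbbbaa': from fail(13)=8 chase 'a': 8→16→0 ⇒ 16;  out={2}∪out(16)={2}

Scan:
pos 0 'c': at 1
pos 1 'a': at 2
pos 2 'a': at 16 (via fail)
pos 3 'c': at 17
pos 4 'b': at 18  ** P4@[2:4]
pos 5 'c': at 1 (via fail)
pos 6 'c': at 1 (via fail)
pos 7 'b': at 7 (via fail)
pos 8 'b': at 10
pos 9 'b': at 11
pos 10 'b': at 12
pos 11 'a': at 13
pos 12 'a': at 14  ** P2@[7:12]
pos 13 'c': at 17 (via fail)
pos 14 'c': at 1 (via fail)
pos 15 'a': at 2
pos 16 'a': at 16 (via fail)
pos 17 'c': at 17
pos 18 'b': at 18  ** P4@[16:18]
pos 19 'b': at 10 (via fail)
pos 20 'b': at 11
pos 21 'b': at 12
pos 22 'b': at 12 (via fail)
pos 23 'b': at 12 (via fail)
pos 24 'a': at 13
pos 25 'a': at 14  ** P2@[20:25]
pos 26 'b': at 7 (via fail)
pos 27 'c': at 1 (via fail)
pos 28 'a': at 2
pos 29 'b': at 3
pos 30 'a': at 4
pos 31 'c': at 5
pos 32 'b': at 6  ** P0@[27:32],P4@[30:32]
pos 33 'b': at 10 (via fail)
pos 34 'a': at 8 (via fail)
pos 35 'a': at 16 (via fail)
pos 36 'b': at 7 (via fail)
pos 37 'a': at 8
pos 38 'b': at 9  ** P1@[36:38]
pos 39 'b': at 15  ** P3@[36:39]
pos 40 'c': at 1 (via fail)

Matches: [[4,4],[12,2],[18,4],[25,2],[32,0],[32,4],[38,1],[39,3]]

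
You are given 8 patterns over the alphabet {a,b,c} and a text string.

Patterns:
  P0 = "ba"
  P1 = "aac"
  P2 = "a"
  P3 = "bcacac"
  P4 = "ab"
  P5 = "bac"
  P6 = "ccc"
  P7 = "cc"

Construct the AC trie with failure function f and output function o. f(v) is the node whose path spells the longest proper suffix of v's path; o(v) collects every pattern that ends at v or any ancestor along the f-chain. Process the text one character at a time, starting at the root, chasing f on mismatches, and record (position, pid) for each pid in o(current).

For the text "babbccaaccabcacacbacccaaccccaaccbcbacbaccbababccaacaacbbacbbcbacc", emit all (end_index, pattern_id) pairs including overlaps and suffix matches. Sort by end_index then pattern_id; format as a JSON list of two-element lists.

Construct AC machine:
Trie nodes:
  n0 'ε': a→3 b→1 c→13
  n1 'b': a→2 c→6
  n2 'ba': c→12  ←P0
  n3 'a': a→4 b→11  ←P2
  n4 'aa': c→5
  n5 'aac': ·  ←P1
  n6 'bc': a→7
  n7 'bca': c→8
  n8 'bcac': a→9
  n9 'bcaca': c→10
  n10 'bcacac': ·  ←P3
  n11 'ab': ·  ←P4
  n12 'bac': ·  ←P5
  n13 'c': c→14
  n14 'cc': c→15  ←P7
  n15 'ccc': ·  ←P6

Failure links (BFS by depth):
  n1('b'): parent n0 fail=0; on 'b' 0 → fail=0;  out ∅∪∅=∅
  n3('a'): parent n0 fail=0; on 'a' 0 → fail=0;  out {2}∪∅={2}
  n13('c'): parent n0 fail=0; on 'c' 0 → fail=0;  out ∅∪∅=∅
  n2('ba'): parent n1 fail=0; on 'a' 0 → fail=3;  out {0}∪{2}={0,2}
  n4('aa'): parent n3 fail=0; on 'a' 0 → fail=3;  out ∅∪{2}={2}
  n6('bc'): parent n1 fail=0; on 'c' 0 → fail=13;  out ∅∪∅=∅
  n11('ab'): parent n3 fail=0; on 'b' 0 → fail=1;  out {4}∪∅={4}
  n14('cc'): parent n13 fail=0; on 'c' 0 → fail=13;  out {7}∪∅={7}
  n5('aac'): parent n4 fail=3; on 'c' 3→0 → fail=13;  out {1}∪∅={1}
  n7('bca'): parent n6 fail=13; on 'a' 13→0 → fail=3;  out ∅∪{2}={2}
  n12('bac'): parent n2 fail=3; on 'c' 3→0 → fail=13;  out {5}∪∅={5}
  n15('ccc'): parent n14 fail=13; on 'c' 13 → fail=14;  out {6}∪{7}={6,7}
  n8('bcac'): parent n7 fail=3; on 'c' 3→0 → fail=13;  out ∅∪∅=∅
  n9('bcaca'): parent n8 fail=13; on 'a' 13→0 → fail=3;  out ∅∪{2}={2}
  n10('bcacac'): parent n9 fail=3; on 'c' 3→0 → fail=13;  out {3}∪∅={3}

Scan:
[0] read 'b'  n0⇒n1
[1] read 'a'  n1⇒n2  ** P0@[0:1],P2@[1:1]
[2] read 'b'  n2⇒n11 (fail-walked)  ** P4@[1:2]
[3] read 'b'  n11⇒n1 (fail-walked)
[4] read 'c'  n1⇒n6
[5] read 'c'  n6⇒n14 (fail-walked)  ** P7@[4:5]
[6] read 'a'  n14⇒n3 (fail-walked)  ** P2@[6:6]
[7] read 'a'  n3⇒n4  ** P2@[7:7]
[8] read 'c'  n4⇒n5  ** P1@[6:8]
[9] read 'c'  n5⇒n14 (fail-walked)  ** P7@[8:9]
[10] read 'a'  n14⇒n3 (fail-walked)  ** P2@[10:10]
[11] read 'b'  n3⇒n11  ** P4@[10:11]
[12] read 'c'  n11⇒n6 (fail-walked)
[13] read 'a'  n6⇒n7  ** P2@[13:13]
[14] read 'c'  n7⇒n8
[15] read 'a'  n8⇒n9  ** P2@[15:15]
[16] read 'c'  n9⇒n10  ** P3@[11:16]
[17] read 'b'  n10⇒n1 (fail-walked)
[18] read 'a'  n1⇒n2  ** P0@[17:18],P2@[18:18]
[19] read 'c'  n2⇒n12  ** P5@[17:19]
[20] read 'c'  n12⇒n14 (fail-walked)  ** P7@[19:20]
[21] read 'c'  n14⇒n15  ** P6@[19:21],P7@[20:21]
[22] read 'a'  n15⇒n3 (fail-walked)  ** P2@[22:22]
[23] read 'a'  n3⇒n4  ** P2@[23:23]
[24] read 'c'  n4⇒n5  ** P1@[22:24]
[25] read 'c'  n5⇒n14 (fail-walked)  ** P7@[24:25]
[26] read 'c'  n14⇒n15  ** P6@[24:26],P7@[25:26]
[27] read 'c'  n15⇒n15 (fail-walked)  ** P6@[25:27],P7@[26:27]
[28] read 'a'  n15⇒n3 (fail-walked)  ** P2@[28:28]
[29] read 'a'  n3⇒n4  ** P2@[29:29]
[30] read 'c'  n4⇒n5  ** P1@[28:30]
[31] read 'c'  n5⇒n14 (fail-walked)  ** P7@[30:31]
[32] read 'b'  n14⇒n1 (fail-walked)
[33] read 'c'  n1⇒n6
[34] read 'b'  n6⇒n1 (fail-walked)
[35] read 'a'  n1⇒n2  ** P0@[34:35],P2@[35:35]
[36] read 'c'  n2⇒n12  ** P5@[34:36]
[37] read 'b'  n12⇒n1 (fail-walked)
[38] read 'a'  n1⇒n2  ** P0@[37:38],P2@[38:38]
[39] read 'c'  n2⇒n12  ** P5@[37:39]
[40] read 'c'  n12⇒n14 (fail-walked)  ** P7@[39:40]
[41] read 'b'  n14⇒n1 (fail-walked)
[42] read 'a'  n1⇒n2  ** P0@[41:42],P2@[42:42]
[43] read 'b'  n2⇒n11 (fail-walked)  ** P4@[42:43]
[44] read 'a'  n11⇒n2 (fail-walked)  ** P0@[43:44],P2@[44:44]
[45] read 'b'  n2⇒n11 (fail-walked)  ** P4@[44:45]
[46] read 'c'  n11⇒n6 (fail-walked)
[47] read 'c'  n6⇒n14 (fail-walked)  ** P7@[46:47]
[48] read 'a'  n14⇒n3 (fail-walked)  ** P2@[48:48]
[49] read 'a'  n3⇒n4  ** P2@[49:49]
[50] read 'c'  n4⇒n5  ** P1@[48:50]
[51] read 'a'  n5⇒n3 (fail-walked)  ** P2@[51:51]
[52] read 'a'  n3⇒n4  ** P2@[52:52]
[53] read 'c'  n4⇒n5  ** P1@[51:53]
[54] read 'b'  n5⇒n1 (fail-walked)
[55] read 'b'  n1⇒n1 (fail-walked)
[56] read 'a'  n1⇒n2  ** P0@[55:56],P2@[56:56]
[57] read 'c'  n2⇒n12  ** P5@[55:57]
[58] read 'b'  n12⇒n1 (fail-walked)
[59] read 'b'  n1⇒n1 (fail-walked)
[60] read 'c'  n1⇒n6
[61] read 'b'  n6⇒n1 (fail-walked)
[62] read 'a'  n1⇒n2  ** P0@[61:62],P2@[62:62]
[63] read 'c'  n2⇒n12  ** P5@[61:63]
[64] read 'c'  n12⇒n14 (fail-walked)  ** P7@[63:64]

Matches: [[1,0],[1,2],[2,4],[5,7],[6,2],[7,2],[8,1],[9,7],[10,2],[11,4],[13,2],[15,2],[16,3],[18,0],[18,2],[19,5],[20,7],[21,6],[21,7],[22,2],[23,2],[24,1],[25,7],[26,6],[26,7],[27,6],[27,7],[28,2],[29,2],[30,1],[31,7],[35,0],[35,2],[36,5],[38,0],[38,2],[39,5],[40,7],[42,0],[42,2],[43,4],[44,0],[44,2],[45,4],[47,7],[48,2],[49,2],[50,1],[51,2],[52,2],[53,1],[56,0],[56,2],[57,5],[62,0],[62,2],[63,5],[64,7]]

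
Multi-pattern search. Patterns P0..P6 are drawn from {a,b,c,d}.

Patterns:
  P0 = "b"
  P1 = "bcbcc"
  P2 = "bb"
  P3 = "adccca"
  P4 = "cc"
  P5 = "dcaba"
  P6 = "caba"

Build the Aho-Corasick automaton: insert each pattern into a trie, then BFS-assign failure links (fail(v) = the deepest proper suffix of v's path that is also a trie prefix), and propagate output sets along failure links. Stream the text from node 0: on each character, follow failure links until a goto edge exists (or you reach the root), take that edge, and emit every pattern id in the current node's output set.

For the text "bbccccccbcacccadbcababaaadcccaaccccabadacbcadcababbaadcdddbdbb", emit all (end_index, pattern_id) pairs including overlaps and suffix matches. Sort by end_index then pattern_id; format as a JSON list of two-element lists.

Build:
Trie (insert patterns):
  n0 'ε': a→7 b→1 c→13 d→15
  n1 'b': b→6 c→2  [P0 ends]
  n2 'bc': b→3
  n3 'bcb': c→4
  n4 'bcbc': c→5
  n5 'bcbcc': ·  [P1 ends]
  n6 'bb': ·  [P2 ends]
  n7 'a': d→8
  n8 'ad': c→9
  n9 'adc': c→10
  n10 'adcc': c→11
  n11 'adccc': a→12
  n12 'adccca': ·  [P3 ends]
  n13 'c': a→20 c→14
  n14 'cc': ·  [P4 ends]
  n15 'd': c→16
  n16 'dc': a→17
  n17 'dca': b→18
  n18 'dcab': a→19
  n19 'dcaba': ·  [P5 ends]
  n20 'ca': b→21
  n21 'cab': a→22
  n22 'caba': ·  [P6 ends]

BFS fail/out derivation:
  fail(1) 'b': from fail(0)=0 chase 'b': 0 ⇒ 0;  out={0}∪out(0)={0}
  fail(7) 'a': from fail(0)=0 chase 'a': 0 ⇒ 0;  out=∅∪out(0)=∅
  fail(13) 'c': from fail(0)=0 chase 'c': 0 ⇒ 0;  out=∅∪out(0)=∅
  fail(15) 'd': from fail(0)=0 chase 'd': 0 ⇒ 0;  out=∅∪out(0)=∅
  fail(2) 'bc': from fail(1)=0 chase 'c': 0 ⇒ 13;  out=∅∪out(13)=∅
  fail(6) 'bb': from fail(1)=0 chase 'b': 0 ⇒ 1;  out={2}∪out(1)={0,2}
  fail(8) 'ad': from fail(7)=0 chase 'd': 0 ⇒ 15;  out=∅∪out(15)=∅
  fail(14) 'cc': from fail(13)=0 chase 'c': 0 ⇒ 13;  out={4}∪out(13)={4}
  fail(16) 'dc': from fail(15)=0 chase 'c': 0 ⇒ 13;  out=∅∪out(13)=∅
  fail(20) 'ca': from fail(13)=0 chase 'a': 0 ⇒ 7;  out=∅∪out(7)=∅
  fail(3) 'bcb': from fail(2)=13 chase 'b': 13→0 ⇒ 1;  out=∅∪out(1)={0}
  fail(9) 'adc': from fail(8)=15 chase 'c': 15 ⇒ 16;  out=∅∪out(16)=∅
  fail(17) 'dca': from fail(16)=13 chase 'a': 13 ⇒ 20;  out=∅∪out(20)=∅
  fail(21) 'cab': from fail(20)=7 chase 'b': 7→0 ⇒ 1;  out=∅∪out(1)={0}
  fail(4) 'bcbc': from fail(3)=1 chase 'c': 1 ⇒ 2;  out=∅∪out(2)=∅
  fail(10) 'adcc': from fail(9)=16 chase 'c': 16→13 ⇒ 14;  out=∅∪out(14)={4}
  fail(18) 'dcab': from fail(17)=20 chase 'b': 20 ⇒ 21;  out=∅∪out(21)={0}
  fail(22) 'caba': from fail(21)=1 chase 'a': 1→0 ⇒ 7;  out={6}∪out(7)={6}
  fail(5) 'bcbcc': from fail(4)=2 chase 'c': 2→13 ⇒ 14;  out={1}∪out(14)={1,4}
  fail(11) 'adccc': from fail(10)=14 chase 'c': 14→13 ⇒ 14;  out=∅∪out(14)={4}
  fail(19) 'dcaba': from fail(18)=21 chase 'a': 21 ⇒ 22;  out={5}∪out(22)={5,6}
  fail(12) 'adccca': from fail(11)=14 chase 'a': 14→13 ⇒ 20;  out={3}∪out(20)={3}

Scan:
[0] read 'b'  n0⇒n1  ** P0@[0:0]
[1] read 'b'  n1⇒n6  ** P0@[1:1],P2@[0:1]
[2] read 'c'  n6⇒n2 ·f
[3] read 'c'  n2⇒n14 ·f  ** P4@[2:3]
[4] read 'c'  n14⇒n14 ·f  ** P4@[3:4]
[5] read 'c'  n14⇒n14 ·f  ** P4@[4:5]
[6] read 'c'  n14⇒n14 ·f  ** P4@[5:6]
[7] read 'c'  n14⇒n14 ·f  ** P4@[6:7]
[8] read 'b'  n14⇒n1 ·f  ** P0@[8:8]
[9] read 'c'  n1⇒n2
[10] read 'a'  n2⇒n20 ·f
[11] read 'c'  n20⇒n13 ·f
[12] read 'c'  n13⇒n14  ** P4@[11:12]
[13] read 'c'  n14⇒n14 ·f  ** P4@[12:13]
[14] read 'a'  n14⇒n20 ·f
[15] read 'd'  n20⇒n8 ·f
[16] read 'b'  n8⇒n1 ·f  ** P0@[16:16]
[17] read 'c'  n1⇒n2
[18] read 'a'  n2⇒n20 ·f
[19] read 'b'  n20⇒n21  ** P0@[19:19]
[20] read 'a'  n21⇒n22  ** P6@[17:20]
[21] read 'b'  n22⇒n1 ·f  ** P0@[21:21]
[22] read 'a'  n1⇒n7 ·f
[23] read 'a'  n7⇒n7 ·f
[24] read 'a'  n7⇒n7 ·f
[25] read 'd'  n7⇒n8
[26] read 'c'  n8⇒n9
[27] read 'c'  n9⇒n10  ** P4@[26:27]
[28] read 'c'  n10⇒n11  ** P4@[27:28]
[29] read 'a'  n11⇒n12  ** P3@[24:29]
[30] read 'a'  n12⇒n7 ·f
[31] read 'c'  n7⇒n13 ·f
[32] read 'c'  n13⇒n14  ** P4@[31:32]
[33] read 'c'  n14⇒n14 ·f  ** P4@[32:33]
[34] read 'c'  n14⇒n14 ·f  ** P4@[33:34]
[35] read 'a'  n14⇒n20 ·f
[36] read 'b'  n20⇒n21  ** P0@[36:36]
[37] read 'a'  n21⇒n22  ** P6@[34:37]
[38] read 'd'  n22⇒n8 ·f
[39] read 'a'  n8⇒n7 ·f
[40] read 'c'  n7⇒n13 ·f
[41] read 'b'  n13⇒n1 ·f  ** P0@[41:41]
[42] read 'c'  n1⇒n2
[43] read 'a'  n2⇒n20 ·f
[44] read 'd'  n20⇒n8 ·f
[45] read 'c'  n8⇒n9
[46] read 'a'  n9⇒n17 ·f
[47] read 'b'  n17⇒n18  ** P0@[47:47]
[48] read 'a'  n18⇒n19  ** P5@[44:48],P6@[45:48]
[49] read 'b'  n19⇒n1 ·f  ** P0@[49:49]
[50] read 'b'  n1⇒n6  ** P0@[50:50],P2@[49:50]
[51] read 'a'  n6⇒n7 ·f
[52] read 'a'  n7⇒n7 ·f
[53] read 'd'  n7⇒n8
[54] read 'c'  n8⇒n9
[55] read 'd'  n9⇒n15 ·f
[56] read 'd'  n15⇒n15 ·f
[57] read 'd'  n15⇒n15 ·f
[58] read 'b'  n15⇒n1 ·f  ** P0@[58:58]
[59] read 'd'  n1⇒n15 ·f
[60] read 'b'  n15⇒n1 ·f  ** P0@[60:60]
[61] read 'b'  n1⇒n6  ** P0@[61:61],P2@[60:61]

Result: [[0,0],[1,0],[1,2],[3,4],[4,4],[5,4],[6,4],[7,4],[8,0],[12,4],[13,4],[16,0],[19,0],[20,6],[21,0],[27,4],[28,4],[29,3],[32,4],[33,4],[34,4],[36,0],[37,6],[41,0],[47,0],[48,5],[48,6],[49,0],[50,0],[50,2],[58,0],[60,0],[61,0],[61,2]]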